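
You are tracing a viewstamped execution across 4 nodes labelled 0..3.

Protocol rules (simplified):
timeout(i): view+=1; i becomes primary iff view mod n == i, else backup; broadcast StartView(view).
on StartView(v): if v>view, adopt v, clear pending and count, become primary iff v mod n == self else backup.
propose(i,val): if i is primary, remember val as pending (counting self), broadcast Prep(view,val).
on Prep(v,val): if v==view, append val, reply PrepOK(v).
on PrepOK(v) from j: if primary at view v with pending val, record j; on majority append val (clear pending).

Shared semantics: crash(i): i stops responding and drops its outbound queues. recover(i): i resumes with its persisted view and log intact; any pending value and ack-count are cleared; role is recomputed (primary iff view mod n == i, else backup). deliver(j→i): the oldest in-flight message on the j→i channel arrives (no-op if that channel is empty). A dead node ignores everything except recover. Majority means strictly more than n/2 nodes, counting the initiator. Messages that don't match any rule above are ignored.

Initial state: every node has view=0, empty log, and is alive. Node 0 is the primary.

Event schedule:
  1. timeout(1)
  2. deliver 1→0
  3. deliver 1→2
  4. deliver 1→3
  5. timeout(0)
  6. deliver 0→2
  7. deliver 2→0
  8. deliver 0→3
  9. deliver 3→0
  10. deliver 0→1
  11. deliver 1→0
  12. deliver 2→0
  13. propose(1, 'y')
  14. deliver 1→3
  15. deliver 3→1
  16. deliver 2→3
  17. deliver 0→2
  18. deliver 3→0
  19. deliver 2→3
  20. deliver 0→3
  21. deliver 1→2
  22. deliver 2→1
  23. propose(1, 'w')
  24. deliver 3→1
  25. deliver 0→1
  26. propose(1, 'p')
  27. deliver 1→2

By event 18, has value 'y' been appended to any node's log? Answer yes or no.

no

e1 timeout(1): 1[prim,v=1,-]
e2 deliver 1→0: 0[back,v=1,-]
e3 deliver 1→2: 2[back,v=1,-]
e4 deliver 1→3: 3[back,v=1,-]
e5 timeout(0): 0[back,v=2,-]
e6 deliver 0→2: 2[prim,v=2,-]
e7 deliver 2→0: ·
e8 deliver 0→3: 3[back,v=2,-]
e9 deliver 3→0: ·
e10 deliver 0→1: 1[back,v=2,-]
e11 deliver 1→0: ·
e12 deliver 2→0: ·
e13 propose(1,'y'): ·
e14 deliver 1→3: ·
e15 deliver 3→1: ·
e16 deliver 2→3: ·
e17 deliver 0→2: ·
e18 deliver 3→0: ·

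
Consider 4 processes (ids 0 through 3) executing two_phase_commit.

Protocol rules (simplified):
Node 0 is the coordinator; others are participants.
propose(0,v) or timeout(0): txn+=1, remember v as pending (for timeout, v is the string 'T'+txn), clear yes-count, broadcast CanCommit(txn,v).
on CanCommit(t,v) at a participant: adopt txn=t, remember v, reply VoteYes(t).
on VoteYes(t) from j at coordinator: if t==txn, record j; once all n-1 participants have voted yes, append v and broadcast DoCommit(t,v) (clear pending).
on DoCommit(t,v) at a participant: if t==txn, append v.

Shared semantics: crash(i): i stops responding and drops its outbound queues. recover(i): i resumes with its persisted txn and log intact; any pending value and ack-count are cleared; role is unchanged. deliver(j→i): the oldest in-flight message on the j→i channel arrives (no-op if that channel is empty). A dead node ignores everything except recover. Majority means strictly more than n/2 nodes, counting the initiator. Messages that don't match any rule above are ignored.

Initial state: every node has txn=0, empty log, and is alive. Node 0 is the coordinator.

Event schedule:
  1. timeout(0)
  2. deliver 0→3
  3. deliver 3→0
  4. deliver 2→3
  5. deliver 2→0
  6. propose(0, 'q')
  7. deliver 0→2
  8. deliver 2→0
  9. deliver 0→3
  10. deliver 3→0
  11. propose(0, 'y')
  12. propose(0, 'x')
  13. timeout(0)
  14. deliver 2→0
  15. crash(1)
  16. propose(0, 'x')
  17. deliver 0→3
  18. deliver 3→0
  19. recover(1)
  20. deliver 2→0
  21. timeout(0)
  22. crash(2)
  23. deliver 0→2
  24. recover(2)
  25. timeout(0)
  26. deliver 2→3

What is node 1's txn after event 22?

0

step 1 timeout(0): 0={coor,t=1,log=-}
step 2 deliver 0→3: 3={part,t=1,log=-}
step 3 deliver 3→0: —
step 4 deliver 2→3: —
step 5 deliver 2→0: —
step 6 propose(0,'q'): 0={coor,t=2,log=-}
step 7 deliver 0→2: 2={part,t=1,log=-}
step 8 deliver 2→0: —
step 9 deliver 0→3: 3={part,t=2,log=-}
step 10 deliver 3→0: —
step 11 propose(0,'y'): 0={coor,t=3,log=-}
step 12 propose(0,'x'): 0={coor,t=4,log=-}
step 13 timeout(0): 0={coor,t=5,log=-}
step 14 deliver 2→0: —
step 15 crash(1): 1={✗part,t=0,log=-}
step 16 propose(0,'x'): 0={coor,t=6,log=-}
step 17 deliver 0→3: 3={part,t=3,log=-}
step 18 deliver 3→0: —
step 19 recover(1): 1={part,t=0,log=-}
step 20 deliver 2→0: —
step 21 timeout(0): 0={coor,t=7,log=-}
step 22 crash(2): 2={✗part,t=1,log=-}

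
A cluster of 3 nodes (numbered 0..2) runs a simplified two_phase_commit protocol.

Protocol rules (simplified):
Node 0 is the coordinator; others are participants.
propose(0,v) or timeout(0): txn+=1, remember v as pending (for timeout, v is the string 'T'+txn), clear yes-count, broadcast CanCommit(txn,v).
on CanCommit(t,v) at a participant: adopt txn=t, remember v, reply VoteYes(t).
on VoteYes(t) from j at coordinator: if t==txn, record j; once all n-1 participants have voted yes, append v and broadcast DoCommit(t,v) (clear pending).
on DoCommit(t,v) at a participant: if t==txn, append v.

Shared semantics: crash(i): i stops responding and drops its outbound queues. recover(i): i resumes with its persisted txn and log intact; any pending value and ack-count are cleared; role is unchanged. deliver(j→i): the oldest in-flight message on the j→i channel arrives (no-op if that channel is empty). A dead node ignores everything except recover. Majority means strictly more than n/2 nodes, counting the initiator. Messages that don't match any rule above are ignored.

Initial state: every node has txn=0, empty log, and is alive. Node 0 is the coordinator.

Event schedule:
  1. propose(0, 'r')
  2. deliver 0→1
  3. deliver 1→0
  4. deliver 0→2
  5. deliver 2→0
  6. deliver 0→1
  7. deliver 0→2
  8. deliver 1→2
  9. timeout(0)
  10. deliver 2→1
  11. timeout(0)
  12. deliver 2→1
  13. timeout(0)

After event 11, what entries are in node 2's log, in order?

r

e1 propose(0,'r'): 0[coor,t=1,-]
e2 deliver 0→1: 1[part,t=1,-]
e3 deliver 1→0: ·
e4 deliver 0→2: 2[part,t=1,-]
e5 deliver 2→0: 0[coor,t=1,r]
e6 deliver 0→1: 1[part,t=1,r]
e7 deliver 0→2: 2[part,t=1,r]
e8 deliver 1→2: ·
e9 timeout(0): 0[coor,t=2,r]
e10 deliver 2→1: ·
e11 timeout(0): 0[coor,t=3,r]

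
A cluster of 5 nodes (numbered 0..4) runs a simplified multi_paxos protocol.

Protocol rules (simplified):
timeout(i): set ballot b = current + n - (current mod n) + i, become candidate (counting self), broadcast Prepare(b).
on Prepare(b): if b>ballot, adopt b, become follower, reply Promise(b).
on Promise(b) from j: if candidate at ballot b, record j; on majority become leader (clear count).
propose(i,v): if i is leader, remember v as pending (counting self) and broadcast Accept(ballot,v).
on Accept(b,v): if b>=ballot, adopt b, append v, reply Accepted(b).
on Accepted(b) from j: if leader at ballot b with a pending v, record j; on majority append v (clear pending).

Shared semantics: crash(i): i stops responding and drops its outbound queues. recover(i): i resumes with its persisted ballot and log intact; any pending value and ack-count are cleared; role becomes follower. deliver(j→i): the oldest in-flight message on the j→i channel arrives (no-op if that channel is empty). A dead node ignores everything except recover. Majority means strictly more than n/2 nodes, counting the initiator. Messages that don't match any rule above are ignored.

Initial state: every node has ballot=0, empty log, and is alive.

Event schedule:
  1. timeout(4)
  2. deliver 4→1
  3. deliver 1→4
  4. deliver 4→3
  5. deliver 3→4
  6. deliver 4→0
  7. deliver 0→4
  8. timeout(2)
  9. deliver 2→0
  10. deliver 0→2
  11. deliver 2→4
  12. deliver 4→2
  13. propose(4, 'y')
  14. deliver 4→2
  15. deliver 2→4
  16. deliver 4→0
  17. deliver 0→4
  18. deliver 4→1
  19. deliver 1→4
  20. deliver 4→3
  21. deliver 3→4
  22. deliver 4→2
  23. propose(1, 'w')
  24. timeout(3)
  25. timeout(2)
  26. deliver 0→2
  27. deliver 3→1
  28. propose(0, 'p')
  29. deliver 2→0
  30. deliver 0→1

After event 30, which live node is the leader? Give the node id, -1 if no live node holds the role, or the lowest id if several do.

4

after 1 — timeout(4): n4:cand/b9/[-]
after 2 — deliver 4→1: n1:foll/b9/[-]
after 3 — deliver 1→4: ·
after 4 — deliver 4→3: n3:foll/b9/[-]
after 5 — deliver 3→4: n4:lead/b9/[-]
after 6 — deliver 4→0: n0:foll/b9/[-]
after 7 — deliver 0→4: ·
after 8 — timeout(2): n2:cand/b7/[-]
after 9 — deliver 2→0: ·
after 10 — deliver 0→2: ·
after 11 — deliver 2→4: ·
after 12 — deliver 4→2: n2:foll/b9/[-]
after 13 — propose(4,'y'): ·
after 14 — deliver 4→2: n2:foll/b9/[y]
after 15 — deliver 2→4: ·
after 16 — deliver 4→0: n0:foll/b9/[y]
after 17 — deliver 0→4: ·
after 18 — deliver 4→1: n1:foll/b9/[y]
after 19 — deliver 1→4: n4:lead/b9/[y]
after 20 — deliver 4→3: n3:foll/b9/[y]
after 21 — deliver 3→4: ·
after 22 — deliver 4→2: ·
after 23 — propose(1,'w'): ·
after 24 — timeout(3): n3:cand/b13/[y]
after 25 — timeout(2): n2:cand/b12/[y]
after 26 — deliver 0→2: ·
after 27 — deliver 3→1: n1:foll/b13/[y]
after 28 — propose(0,'p'): ·
after 29 — deliver 2→0: n0:foll/b12/[y]
after 30 — deliver 0→1: ·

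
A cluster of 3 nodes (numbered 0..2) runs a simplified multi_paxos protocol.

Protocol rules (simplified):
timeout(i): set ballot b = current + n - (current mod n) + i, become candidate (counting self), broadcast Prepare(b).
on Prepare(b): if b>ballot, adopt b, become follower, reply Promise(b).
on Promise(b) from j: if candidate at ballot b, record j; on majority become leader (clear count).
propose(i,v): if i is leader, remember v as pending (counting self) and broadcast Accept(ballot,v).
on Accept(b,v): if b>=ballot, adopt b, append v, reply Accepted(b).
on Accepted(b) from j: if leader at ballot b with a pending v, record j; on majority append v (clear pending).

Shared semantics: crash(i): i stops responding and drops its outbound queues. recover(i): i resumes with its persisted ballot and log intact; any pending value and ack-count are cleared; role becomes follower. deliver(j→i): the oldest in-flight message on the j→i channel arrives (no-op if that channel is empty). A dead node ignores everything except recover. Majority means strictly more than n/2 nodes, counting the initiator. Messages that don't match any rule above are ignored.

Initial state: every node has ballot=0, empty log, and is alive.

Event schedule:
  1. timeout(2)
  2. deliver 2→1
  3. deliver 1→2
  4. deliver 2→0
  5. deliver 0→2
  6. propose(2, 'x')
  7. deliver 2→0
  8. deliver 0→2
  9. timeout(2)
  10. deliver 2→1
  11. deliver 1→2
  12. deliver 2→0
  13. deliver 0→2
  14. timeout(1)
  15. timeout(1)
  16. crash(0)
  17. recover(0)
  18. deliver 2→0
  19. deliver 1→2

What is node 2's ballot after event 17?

e1 timeout(2): 2[cand,b=5,-]
e2 deliver 2→1: 1[foll,b=5,-]
e3 deliver 1→2: 2[lead,b=5,-]
e4 deliver 2→0: 0[foll,b=5,-]
e5 deliver 0→2: ·
e6 propose(2,'x'): ·
e7 deliver 2→0: 0[foll,b=5,x]
e8 deliver 0→2: 2[lead,b=5,x]
e9 timeout(2): 2[cand,b=8,x]
e10 deliver 2→1: 1[foll,b=5,x]
e11 deliver 1→2: ·
e12 deliver 2→0: 0[foll,b=8,x]
e13 deliver 0→2: 2[lead,b=8,x]
e14 timeout(1): 1[cand,b=7,x]
e15 timeout(1): 1[cand,b=10,x]
e16 crash(0): 0[✗foll,b=8,x]
e17 recover(0): 0[foll,b=8,x]

8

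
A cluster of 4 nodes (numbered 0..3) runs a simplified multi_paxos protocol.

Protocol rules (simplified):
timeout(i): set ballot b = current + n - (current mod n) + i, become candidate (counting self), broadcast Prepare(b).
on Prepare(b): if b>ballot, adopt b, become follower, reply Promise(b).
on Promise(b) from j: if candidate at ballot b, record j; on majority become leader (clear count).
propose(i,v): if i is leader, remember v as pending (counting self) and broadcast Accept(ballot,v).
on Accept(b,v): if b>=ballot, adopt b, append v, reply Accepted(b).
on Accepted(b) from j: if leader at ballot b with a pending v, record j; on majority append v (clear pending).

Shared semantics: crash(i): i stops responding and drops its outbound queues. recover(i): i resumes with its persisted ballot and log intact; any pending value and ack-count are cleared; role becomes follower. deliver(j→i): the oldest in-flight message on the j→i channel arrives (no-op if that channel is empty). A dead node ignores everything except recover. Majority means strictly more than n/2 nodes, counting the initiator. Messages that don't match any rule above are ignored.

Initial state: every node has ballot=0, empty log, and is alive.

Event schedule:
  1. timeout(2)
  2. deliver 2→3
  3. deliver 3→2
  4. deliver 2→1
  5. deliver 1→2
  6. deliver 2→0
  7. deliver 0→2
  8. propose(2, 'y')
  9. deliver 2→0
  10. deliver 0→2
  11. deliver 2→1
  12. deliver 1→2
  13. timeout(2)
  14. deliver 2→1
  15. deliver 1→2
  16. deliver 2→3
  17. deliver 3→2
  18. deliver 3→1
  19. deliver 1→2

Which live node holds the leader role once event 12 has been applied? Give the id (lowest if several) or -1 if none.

step 1 timeout(2): 2={cand,b=6,log=-}
step 2 deliver 2→3: 3={foll,b=6,log=-}
step 3 deliver 3→2: —
step 4 deliver 2→1: 1={foll,b=6,log=-}
step 5 deliver 1→2: 2={lead,b=6,log=-}
step 6 deliver 2→0: 0={foll,b=6,log=-}
step 7 deliver 0→2: —
step 8 propose(2,'y'): —
step 9 deliver 2→0: 0={foll,b=6,log=y}
step 10 deliver 0→2: —
step 11 deliver 2→1: 1={foll,b=6,log=y}
step 12 deliver 1→2: 2={lead,b=6,log=y}

2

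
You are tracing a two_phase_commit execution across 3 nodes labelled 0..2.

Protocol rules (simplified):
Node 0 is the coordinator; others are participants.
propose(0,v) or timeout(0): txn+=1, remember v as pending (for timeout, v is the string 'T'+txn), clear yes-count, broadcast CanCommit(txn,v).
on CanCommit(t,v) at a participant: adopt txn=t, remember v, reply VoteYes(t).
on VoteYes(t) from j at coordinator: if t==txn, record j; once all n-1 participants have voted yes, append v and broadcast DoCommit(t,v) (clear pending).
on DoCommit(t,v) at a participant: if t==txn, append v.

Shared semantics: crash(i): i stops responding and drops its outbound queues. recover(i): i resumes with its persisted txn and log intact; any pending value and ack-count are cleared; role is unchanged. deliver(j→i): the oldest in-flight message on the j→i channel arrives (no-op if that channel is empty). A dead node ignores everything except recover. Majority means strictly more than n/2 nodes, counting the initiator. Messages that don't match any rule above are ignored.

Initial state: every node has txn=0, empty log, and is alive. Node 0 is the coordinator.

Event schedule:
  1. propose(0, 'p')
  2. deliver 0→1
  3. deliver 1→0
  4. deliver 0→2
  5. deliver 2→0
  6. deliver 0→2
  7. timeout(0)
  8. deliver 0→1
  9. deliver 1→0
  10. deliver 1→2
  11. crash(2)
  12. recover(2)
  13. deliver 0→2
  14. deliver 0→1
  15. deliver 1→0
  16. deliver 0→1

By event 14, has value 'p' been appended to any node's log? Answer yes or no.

e1 propose(0,'p'): 0[coor,t=1,-]
e2 deliver 0→1: 1[part,t=1,-]
e3 deliver 1→0: ·
e4 deliver 0→2: 2[part,t=1,-]
e5 deliver 2→0: 0[coor,t=1,p]
e6 deliver 0→2: 2[part,t=1,p]
e7 timeout(0): 0[coor,t=2,p]
e8 deliver 0→1: 1[part,t=1,p]
e9 deliver 1→0: ·
e10 deliver 1→2: ·
e11 crash(2): 2[✗part,t=1,p]
e12 recover(2): 2[part,t=1,p]
e13 deliver 0→2: 2[part,t=2,p]
e14 deliver 0→1: 1[part,t=2,p]

yes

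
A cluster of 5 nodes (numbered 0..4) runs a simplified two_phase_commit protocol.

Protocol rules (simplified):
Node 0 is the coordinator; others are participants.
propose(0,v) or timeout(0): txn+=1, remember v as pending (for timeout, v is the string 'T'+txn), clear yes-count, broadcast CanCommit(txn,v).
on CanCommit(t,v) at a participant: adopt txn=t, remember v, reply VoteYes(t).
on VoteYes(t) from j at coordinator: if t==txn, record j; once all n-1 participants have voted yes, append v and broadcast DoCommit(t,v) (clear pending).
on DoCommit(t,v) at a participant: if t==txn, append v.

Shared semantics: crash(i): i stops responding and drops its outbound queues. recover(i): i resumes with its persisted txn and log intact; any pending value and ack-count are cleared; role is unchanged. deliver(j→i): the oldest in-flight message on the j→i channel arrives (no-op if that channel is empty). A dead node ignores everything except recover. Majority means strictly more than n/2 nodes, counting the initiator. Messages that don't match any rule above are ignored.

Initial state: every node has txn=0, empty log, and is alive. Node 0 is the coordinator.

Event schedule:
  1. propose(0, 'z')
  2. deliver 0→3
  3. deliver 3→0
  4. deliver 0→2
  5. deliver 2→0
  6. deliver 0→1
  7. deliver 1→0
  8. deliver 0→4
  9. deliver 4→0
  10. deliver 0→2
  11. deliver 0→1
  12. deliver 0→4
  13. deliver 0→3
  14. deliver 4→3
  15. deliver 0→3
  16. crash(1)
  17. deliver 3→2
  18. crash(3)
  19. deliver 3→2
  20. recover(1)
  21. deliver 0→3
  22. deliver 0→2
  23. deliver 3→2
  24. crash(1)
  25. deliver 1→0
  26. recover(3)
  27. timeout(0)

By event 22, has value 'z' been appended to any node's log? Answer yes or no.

after 1 — propose(0,'z'): n0:coor/t1/[-]
after 2 — deliver 0→3: n3:part/t1/[-]
after 3 — deliver 3→0: ·
after 4 — deliver 0→2: n2:part/t1/[-]
after 5 — deliver 2→0: ·
after 6 — deliver 0→1: n1:part/t1/[-]
after 7 — deliver 1→0: ·
after 8 — deliver 0→4: n4:part/t1/[-]
after 9 — deliver 4→0: n0:coor/t1/[z]
after 10 — deliver 0→2: n2:part/t1/[z]
after 11 — deliver 0→1: n1:part/t1/[z]
after 12 — deliver 0→4: n4:part/t1/[z]
after 13 — deliver 0→3: n3:part/t1/[z]
after 14 — deliver 4→3: ·
after 15 — deliver 0→3: ·
after 16 — crash(1): n1:✗part/t1/[z]
after 17 — deliver 3→2: ·
after 18 — crash(3): n3:✗part/t1/[z]
after 19 — deliver 3→2: ·
after 20 — recover(1): n1:part/t1/[z]
after 21 — deliver 0→3: ·
after 22 — deliver 0→2: ·

yes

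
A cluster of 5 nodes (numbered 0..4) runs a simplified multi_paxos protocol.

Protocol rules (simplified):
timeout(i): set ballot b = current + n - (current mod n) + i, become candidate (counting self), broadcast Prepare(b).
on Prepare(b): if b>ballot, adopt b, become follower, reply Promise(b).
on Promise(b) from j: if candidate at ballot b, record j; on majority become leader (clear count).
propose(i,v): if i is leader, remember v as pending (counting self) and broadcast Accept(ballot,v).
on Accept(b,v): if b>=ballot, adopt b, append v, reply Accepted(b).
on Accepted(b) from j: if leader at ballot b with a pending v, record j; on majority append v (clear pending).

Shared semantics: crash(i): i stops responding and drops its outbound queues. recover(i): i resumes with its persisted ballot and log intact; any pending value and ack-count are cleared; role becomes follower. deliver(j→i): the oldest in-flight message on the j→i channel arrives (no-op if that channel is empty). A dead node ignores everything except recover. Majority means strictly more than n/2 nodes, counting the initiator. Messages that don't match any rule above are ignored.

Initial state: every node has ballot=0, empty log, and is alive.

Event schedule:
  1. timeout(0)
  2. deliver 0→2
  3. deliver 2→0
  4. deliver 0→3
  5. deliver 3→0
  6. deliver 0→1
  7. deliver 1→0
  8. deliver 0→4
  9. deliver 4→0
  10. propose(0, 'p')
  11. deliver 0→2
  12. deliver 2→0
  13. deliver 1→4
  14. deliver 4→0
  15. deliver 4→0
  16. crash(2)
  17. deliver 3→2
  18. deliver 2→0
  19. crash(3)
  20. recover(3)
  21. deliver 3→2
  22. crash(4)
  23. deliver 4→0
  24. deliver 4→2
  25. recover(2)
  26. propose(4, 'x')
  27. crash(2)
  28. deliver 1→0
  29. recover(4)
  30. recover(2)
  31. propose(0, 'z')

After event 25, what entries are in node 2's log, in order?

after 1 — timeout(0): n0:cand/b5/[-]
after 2 — deliver 0→2: n2:foll/b5/[-]
after 3 — deliver 2→0: ·
after 4 — deliver 0→3: n3:foll/b5/[-]
after 5 — deliver 3→0: n0:lead/b5/[-]
after 6 — deliver 0→1: n1:foll/b5/[-]
after 7 — deliver 1→0: ·
after 8 — deliver 0→4: n4:foll/b5/[-]
after 9 — deliver 4→0: ·
after 10 — propose(0,'p'): ·
after 11 — deliver 0→2: n2:foll/b5/[p]
after 12 — deliver 2→0: ·
after 13 — deliver 1→4: ·
after 14 — deliver 4→0: ·
after 15 — deliver 4→0: ·
after 16 — crash(2): n2:✗foll/b5/[p]
after 17 — deliver 3→2: ·
after 18 — deliver 2→0: ·
after 19 — crash(3): n3:✗foll/b5/[-]
after 20 — recover(3): n3:foll/b5/[-]
after 21 — deliver 3→2: ·
after 22 — crash(4): n4:✗foll/b5/[-]
after 23 — deliver 4→0: ·
after 24 — deliver 4→2: ·
after 25 — recover(2): n2:foll/b5/[p]

p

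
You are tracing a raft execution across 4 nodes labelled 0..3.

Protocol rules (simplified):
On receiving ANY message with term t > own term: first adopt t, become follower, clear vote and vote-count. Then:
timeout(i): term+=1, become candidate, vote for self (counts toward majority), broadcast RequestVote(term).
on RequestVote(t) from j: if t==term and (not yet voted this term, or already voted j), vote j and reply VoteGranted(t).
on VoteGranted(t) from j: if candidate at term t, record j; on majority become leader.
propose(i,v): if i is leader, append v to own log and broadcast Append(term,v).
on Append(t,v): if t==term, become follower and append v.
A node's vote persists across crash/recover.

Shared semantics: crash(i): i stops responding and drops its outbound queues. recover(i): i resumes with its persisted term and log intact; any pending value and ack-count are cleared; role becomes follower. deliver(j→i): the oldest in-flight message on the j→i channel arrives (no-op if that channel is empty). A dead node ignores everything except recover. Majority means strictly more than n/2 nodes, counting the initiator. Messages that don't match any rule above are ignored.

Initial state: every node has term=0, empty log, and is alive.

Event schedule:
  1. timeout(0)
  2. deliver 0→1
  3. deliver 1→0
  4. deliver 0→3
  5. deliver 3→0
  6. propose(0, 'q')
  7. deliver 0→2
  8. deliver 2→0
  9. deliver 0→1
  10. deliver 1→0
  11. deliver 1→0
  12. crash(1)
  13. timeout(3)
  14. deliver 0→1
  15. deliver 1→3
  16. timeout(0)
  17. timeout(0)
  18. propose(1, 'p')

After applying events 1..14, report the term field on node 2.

1

step 1 timeout(0): 0={cand,t=1,log=-}
step 2 deliver 0→1: 1={foll,t=1,log=-}
step 3 deliver 1→0: —
step 4 deliver 0→3: 3={foll,t=1,log=-}
step 5 deliver 3→0: 0={lead,t=1,log=-}
step 6 propose(0,'q'): 0={lead,t=1,log=q}
step 7 deliver 0→2: 2={foll,t=1,log=-}
step 8 deliver 2→0: —
step 9 deliver 0→1: 1={foll,t=1,log=q}
step 10 deliver 1→0: —
step 11 deliver 1→0: —
step 12 crash(1): 1={✗foll,t=1,log=q}
step 13 timeout(3): 3={cand,t=2,log=-}
step 14 deliver 0→1: —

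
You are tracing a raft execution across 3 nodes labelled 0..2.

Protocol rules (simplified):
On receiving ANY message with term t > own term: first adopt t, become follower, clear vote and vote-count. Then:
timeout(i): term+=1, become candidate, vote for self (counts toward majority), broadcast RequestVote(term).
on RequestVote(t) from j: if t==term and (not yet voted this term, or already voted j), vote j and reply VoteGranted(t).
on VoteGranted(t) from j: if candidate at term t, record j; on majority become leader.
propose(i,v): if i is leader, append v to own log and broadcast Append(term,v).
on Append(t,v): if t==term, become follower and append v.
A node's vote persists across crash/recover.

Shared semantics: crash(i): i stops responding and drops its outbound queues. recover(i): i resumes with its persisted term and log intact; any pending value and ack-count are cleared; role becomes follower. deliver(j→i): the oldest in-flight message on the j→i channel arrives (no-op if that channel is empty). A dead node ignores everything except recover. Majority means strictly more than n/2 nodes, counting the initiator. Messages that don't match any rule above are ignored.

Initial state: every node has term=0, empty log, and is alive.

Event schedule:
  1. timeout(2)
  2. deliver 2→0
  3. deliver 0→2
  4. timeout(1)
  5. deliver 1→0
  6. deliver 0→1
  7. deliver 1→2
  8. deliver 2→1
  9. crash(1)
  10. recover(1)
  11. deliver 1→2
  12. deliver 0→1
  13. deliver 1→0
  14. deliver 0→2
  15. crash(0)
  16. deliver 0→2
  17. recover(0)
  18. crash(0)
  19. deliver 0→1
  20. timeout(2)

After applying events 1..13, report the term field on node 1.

1

e1 timeout(2): 2[cand,t=1,-]
e2 deliver 2→0: 0[foll,t=1,-]
e3 deliver 0→2: 2[lead,t=1,-]
e4 timeout(1): 1[cand,t=1,-]
e5 deliver 1→0: ·
e6 deliver 0→1: ·
e7 deliver 1→2: ·
e8 deliver 2→1: ·
e9 crash(1): 1[✗cand,t=1,-]
e10 recover(1): 1[foll,t=1,-]
e11 deliver 1→2: ·
e12 deliver 0→1: ·
e13 deliver 1→0: ·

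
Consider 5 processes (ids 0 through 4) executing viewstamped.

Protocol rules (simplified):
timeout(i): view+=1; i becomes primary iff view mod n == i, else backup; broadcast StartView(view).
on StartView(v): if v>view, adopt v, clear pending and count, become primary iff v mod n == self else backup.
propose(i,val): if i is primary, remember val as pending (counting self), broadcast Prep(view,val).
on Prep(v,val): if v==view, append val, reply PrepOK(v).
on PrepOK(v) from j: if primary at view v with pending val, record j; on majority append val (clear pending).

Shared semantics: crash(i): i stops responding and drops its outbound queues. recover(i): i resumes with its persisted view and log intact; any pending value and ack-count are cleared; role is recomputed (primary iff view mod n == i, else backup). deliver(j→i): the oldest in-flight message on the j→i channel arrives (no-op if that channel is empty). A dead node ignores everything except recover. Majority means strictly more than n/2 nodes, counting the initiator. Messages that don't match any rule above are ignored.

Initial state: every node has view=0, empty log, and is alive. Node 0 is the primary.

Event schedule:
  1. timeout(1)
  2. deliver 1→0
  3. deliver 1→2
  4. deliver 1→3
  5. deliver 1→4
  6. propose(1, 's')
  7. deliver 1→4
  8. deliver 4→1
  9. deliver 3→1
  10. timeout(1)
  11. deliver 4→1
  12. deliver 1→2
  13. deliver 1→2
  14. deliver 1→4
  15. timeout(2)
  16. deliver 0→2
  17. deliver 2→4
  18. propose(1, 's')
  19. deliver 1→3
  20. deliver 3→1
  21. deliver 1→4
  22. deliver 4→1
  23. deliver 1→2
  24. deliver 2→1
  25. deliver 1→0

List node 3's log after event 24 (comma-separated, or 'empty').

s

e1 timeout(1): 1[prim,v=1,-]
e2 deliver 1→0: 0[back,v=1,-]
e3 deliver 1→2: 2[back,v=1,-]
e4 deliver 1→3: 3[back,v=1,-]
e5 deliver 1→4: 4[back,v=1,-]
e6 propose(1,'s'): ·
e7 deliver 1→4: 4[back,v=1,s]
e8 deliver 4→1: ·
e9 deliver 3→1: ·
e10 timeout(1): 1[back,v=2,-]
e11 deliver 4→1: ·
e12 deliver 1→2: 2[back,v=1,s]
e13 deliver 1→2: 2[prim,v=2,s]
e14 deliver 1→4: 4[back,v=2,s]
e15 timeout(2): 2[back,v=3,s]
e16 deliver 0→2: ·
e17 deliver 2→4: 4[back,v=3,s]
e18 propose(1,'s'): ·
e19 deliver 1→3: 3[back,v=1,s]
e20 deliver 3→1: ·
e21 deliver 1→4: ·
e22 deliver 4→1: ·
e23 deliver 1→2: ·
e24 deliver 2→1: ·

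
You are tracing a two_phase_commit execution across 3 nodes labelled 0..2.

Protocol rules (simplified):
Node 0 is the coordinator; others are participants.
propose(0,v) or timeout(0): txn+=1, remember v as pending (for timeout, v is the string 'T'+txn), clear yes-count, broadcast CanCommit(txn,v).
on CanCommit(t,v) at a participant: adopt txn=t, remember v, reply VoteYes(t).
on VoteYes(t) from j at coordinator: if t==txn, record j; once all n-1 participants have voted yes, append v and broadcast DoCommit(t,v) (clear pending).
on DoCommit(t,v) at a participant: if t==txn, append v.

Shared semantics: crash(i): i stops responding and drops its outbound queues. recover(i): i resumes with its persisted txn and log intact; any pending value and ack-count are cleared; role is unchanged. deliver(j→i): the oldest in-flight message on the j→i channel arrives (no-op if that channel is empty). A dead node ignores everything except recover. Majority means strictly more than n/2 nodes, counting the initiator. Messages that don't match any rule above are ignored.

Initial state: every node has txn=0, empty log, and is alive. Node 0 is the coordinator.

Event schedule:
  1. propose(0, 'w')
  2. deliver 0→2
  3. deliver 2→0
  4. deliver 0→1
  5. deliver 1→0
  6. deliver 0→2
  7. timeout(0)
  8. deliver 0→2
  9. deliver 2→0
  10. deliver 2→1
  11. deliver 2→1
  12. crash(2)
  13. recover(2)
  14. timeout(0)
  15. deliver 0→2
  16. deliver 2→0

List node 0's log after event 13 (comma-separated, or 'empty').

w

after 1 — propose(0,'w'): n0:coor/t1/[-]
after 2 — deliver 0→2: n2:part/t1/[-]
after 3 — deliver 2→0: ·
after 4 — deliver 0→1: n1:part/t1/[-]
after 5 — deliver 1→0: n0:coor/t1/[w]
after 6 — deliver 0→2: n2:part/t1/[w]
after 7 — timeout(0): n0:coor/t2/[w]
after 8 — deliver 0→2: n2:part/t2/[w]
after 9 — deliver 2→0: ·
after 10 — deliver 2→1: ·
after 11 — deliver 2→1: ·
after 12 — crash(2): n2:✗part/t2/[w]
after 13 — recover(2): n2:part/t2/[w]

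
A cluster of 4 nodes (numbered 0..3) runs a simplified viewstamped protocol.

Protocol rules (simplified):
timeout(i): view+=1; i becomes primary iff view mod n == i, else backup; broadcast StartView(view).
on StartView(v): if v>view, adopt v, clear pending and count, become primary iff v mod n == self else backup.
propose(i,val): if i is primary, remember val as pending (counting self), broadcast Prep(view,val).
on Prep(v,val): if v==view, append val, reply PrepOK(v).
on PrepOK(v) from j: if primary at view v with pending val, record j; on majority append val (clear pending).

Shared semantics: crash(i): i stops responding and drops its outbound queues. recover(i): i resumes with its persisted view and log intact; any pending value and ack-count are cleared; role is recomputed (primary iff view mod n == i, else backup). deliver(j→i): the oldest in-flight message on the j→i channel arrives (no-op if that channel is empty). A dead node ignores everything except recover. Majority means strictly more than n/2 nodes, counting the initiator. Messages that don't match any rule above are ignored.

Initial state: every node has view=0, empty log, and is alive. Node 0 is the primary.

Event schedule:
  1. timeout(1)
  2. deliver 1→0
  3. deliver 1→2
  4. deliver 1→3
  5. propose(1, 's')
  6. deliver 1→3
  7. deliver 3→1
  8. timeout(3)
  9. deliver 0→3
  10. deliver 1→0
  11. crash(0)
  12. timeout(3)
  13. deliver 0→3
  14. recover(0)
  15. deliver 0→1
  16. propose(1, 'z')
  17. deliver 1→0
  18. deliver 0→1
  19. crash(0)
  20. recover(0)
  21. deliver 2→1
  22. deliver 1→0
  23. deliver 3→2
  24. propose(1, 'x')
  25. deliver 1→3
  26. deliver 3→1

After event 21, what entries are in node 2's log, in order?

step 1 timeout(1): 1={prim,v=1,log=-}
step 2 deliver 1→0: 0={back,v=1,log=-}
step 3 deliver 1→2: 2={back,v=1,log=-}
step 4 deliver 1→3: 3={back,v=1,log=-}
step 5 propose(1,'s'): —
step 6 deliver 1→3: 3={back,v=1,log=s}
step 7 deliver 3→1: —
step 8 timeout(3): 3={back,v=2,log=s}
step 9 deliver 0→3: —
step 10 deliver 1→0: 0={back,v=1,log=s}
step 11 crash(0): 0={✗back,v=1,log=s}
step 12 timeout(3): 3={prim,v=3,log=s}
step 13 deliver 0→3: —
step 14 recover(0): 0={back,v=1,log=s}
step 15 deliver 0→1: —
step 16 propose(1,'z'): —
step 17 deliver 1→0: 0={back,v=1,log=s,z}
step 18 deliver 0→1: —
step 19 crash(0): 0={✗back,v=1,log=s,z}
step 20 recover(0): 0={back,v=1,log=s,z}
step 21 deliver 2→1: —

empty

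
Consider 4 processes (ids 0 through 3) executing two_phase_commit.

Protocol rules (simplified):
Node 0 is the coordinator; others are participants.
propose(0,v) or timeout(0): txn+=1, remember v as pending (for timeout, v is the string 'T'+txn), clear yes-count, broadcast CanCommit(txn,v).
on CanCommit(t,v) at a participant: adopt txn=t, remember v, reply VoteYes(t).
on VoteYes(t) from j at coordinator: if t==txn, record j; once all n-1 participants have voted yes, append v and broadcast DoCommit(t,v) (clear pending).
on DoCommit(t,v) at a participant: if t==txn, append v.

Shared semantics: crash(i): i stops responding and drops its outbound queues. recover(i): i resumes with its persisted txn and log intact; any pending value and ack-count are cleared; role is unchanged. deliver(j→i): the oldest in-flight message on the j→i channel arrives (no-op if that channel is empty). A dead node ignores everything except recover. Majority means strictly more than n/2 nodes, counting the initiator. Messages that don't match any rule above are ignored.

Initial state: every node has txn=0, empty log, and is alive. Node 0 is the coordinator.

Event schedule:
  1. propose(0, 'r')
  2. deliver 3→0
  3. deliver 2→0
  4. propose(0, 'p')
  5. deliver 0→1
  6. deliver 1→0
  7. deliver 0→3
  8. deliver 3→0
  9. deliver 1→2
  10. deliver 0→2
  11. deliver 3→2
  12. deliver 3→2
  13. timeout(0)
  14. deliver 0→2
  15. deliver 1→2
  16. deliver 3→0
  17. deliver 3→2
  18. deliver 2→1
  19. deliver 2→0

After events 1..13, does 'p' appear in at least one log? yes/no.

no

step 1 propose(0,'r'): 0={coor,t=1,log=-}
step 2 deliver 3→0: —
step 3 deliver 2→0: —
step 4 propose(0,'p'): 0={coor,t=2,log=-}
step 5 deliver 0→1: 1={part,t=1,log=-}
step 6 deliver 1→0: —
step 7 deliver 0→3: 3={part,t=1,log=-}
step 8 deliver 3→0: —
step 9 deliver 1→2: —
step 10 deliver 0→2: 2={part,t=1,log=-}
step 11 deliver 3→2: —
step 12 deliver 3→2: —
step 13 timeout(0): 0={coor,t=3,log=-}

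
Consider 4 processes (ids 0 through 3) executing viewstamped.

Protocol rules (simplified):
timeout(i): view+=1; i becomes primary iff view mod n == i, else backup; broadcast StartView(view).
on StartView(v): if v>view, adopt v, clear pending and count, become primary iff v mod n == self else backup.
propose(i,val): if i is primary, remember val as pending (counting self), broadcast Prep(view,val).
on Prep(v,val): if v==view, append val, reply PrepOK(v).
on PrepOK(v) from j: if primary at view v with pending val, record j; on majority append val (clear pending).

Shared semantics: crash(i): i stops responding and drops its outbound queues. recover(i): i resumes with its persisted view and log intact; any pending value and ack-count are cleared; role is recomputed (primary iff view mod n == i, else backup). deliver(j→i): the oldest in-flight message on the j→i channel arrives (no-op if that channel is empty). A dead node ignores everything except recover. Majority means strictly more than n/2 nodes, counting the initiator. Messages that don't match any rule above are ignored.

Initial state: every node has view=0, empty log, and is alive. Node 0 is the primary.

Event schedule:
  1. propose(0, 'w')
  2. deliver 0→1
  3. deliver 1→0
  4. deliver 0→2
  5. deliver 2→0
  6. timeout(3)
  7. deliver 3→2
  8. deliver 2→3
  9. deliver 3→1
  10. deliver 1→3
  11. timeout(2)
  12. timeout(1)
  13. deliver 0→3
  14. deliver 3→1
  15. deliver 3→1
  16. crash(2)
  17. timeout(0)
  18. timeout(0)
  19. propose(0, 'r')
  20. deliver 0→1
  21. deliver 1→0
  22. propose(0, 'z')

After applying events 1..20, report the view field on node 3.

step 1 propose(0,'w'): —
step 2 deliver 0→1: 1={back,v=0,log=w}
step 3 deliver 1→0: —
step 4 deliver 0→2: 2={back,v=0,log=w}
step 5 deliver 2→0: 0={prim,v=0,log=w}
step 6 timeout(3): 3={back,v=1,log=-}
step 7 deliver 3→2: 2={back,v=1,log=w}
step 8 deliver 2→3: —
step 9 deliver 3→1: 1={prim,v=1,log=w}
step 10 deliver 1→3: —
step 11 timeout(2): 2={prim,v=2,log=w}
step 12 timeout(1): 1={back,v=2,log=w}
step 13 deliver 0→3: —
step 14 deliver 3→1: —
step 15 deliver 3→1: —
step 16 crash(2): 2={✗prim,v=2,log=w}
step 17 timeout(0): 0={back,v=1,log=w}
step 18 timeout(0): 0={back,v=2,log=w}
step 19 propose(0,'r'): —
step 20 deliver 0→1: —

1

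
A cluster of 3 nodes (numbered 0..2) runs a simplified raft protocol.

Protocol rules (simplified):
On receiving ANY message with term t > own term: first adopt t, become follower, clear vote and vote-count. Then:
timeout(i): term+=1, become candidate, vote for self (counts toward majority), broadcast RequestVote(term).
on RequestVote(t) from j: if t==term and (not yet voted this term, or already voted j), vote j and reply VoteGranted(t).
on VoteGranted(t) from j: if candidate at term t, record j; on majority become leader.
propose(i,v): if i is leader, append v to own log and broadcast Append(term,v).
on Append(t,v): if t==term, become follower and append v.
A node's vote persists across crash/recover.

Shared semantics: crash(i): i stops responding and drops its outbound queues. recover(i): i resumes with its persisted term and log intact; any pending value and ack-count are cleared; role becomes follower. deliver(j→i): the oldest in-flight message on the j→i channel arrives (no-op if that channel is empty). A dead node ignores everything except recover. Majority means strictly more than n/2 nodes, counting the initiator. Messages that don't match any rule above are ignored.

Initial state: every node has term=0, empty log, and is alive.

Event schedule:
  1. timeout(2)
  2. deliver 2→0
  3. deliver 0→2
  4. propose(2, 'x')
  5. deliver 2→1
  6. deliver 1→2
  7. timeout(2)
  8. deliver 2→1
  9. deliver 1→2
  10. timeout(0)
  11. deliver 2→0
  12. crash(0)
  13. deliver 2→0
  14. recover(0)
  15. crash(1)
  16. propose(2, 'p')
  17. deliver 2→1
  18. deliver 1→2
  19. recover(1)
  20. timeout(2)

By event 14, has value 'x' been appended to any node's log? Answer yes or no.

yes

[1] timeout(2) → N2(cand t1 [-])
[2] deliver 2→0 → N0(foll t1 [-])
[3] deliver 0→2 → N2(lead t1 [-])
[4] propose(2,'x') → N2(lead t1 [x])
[5] deliver 2→1 → N1(foll t1 [-])
[6] deliver 1→2 → ∅
[7] timeout(2) → N2(cand t2 [x])
[8] deliver 2→1 → N1(foll t1 [x])
[9] deliver 1→2 → ∅
[10] timeout(0) → N0(cand t2 [-])
[11] deliver 2→0 → ∅
[12] crash(0) → N0(✗cand t2 [-])
[13] deliver 2→0 → ∅
[14] recover(0) → N0(foll t2 [-])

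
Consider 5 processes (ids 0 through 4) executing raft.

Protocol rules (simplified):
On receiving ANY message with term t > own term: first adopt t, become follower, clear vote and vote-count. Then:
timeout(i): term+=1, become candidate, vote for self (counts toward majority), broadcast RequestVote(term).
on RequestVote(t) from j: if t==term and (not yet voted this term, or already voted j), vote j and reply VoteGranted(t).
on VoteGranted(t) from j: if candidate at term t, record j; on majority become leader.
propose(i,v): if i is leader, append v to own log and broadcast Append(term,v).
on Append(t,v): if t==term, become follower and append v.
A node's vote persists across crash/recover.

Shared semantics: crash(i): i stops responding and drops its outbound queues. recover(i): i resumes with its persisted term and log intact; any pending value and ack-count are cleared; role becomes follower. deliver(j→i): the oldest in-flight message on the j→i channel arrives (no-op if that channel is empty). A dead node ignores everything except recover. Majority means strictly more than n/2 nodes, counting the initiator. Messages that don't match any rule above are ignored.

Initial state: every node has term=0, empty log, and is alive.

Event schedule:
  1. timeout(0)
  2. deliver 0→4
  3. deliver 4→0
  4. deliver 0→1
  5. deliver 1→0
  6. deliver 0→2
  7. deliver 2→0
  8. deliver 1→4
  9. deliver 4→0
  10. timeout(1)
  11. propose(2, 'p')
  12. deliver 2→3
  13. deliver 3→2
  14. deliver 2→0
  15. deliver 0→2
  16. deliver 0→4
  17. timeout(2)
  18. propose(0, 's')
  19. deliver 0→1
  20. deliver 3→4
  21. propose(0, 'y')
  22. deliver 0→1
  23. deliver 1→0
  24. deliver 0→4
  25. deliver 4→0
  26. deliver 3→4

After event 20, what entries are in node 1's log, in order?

[1] timeout(0) → N0(cand t1 [-])
[2] deliver 0→4 → N4(foll t1 [-])
[3] deliver 4→0 → ∅
[4] deliver 0→1 → N1(foll t1 [-])
[5] deliver 1→0 → N0(lead t1 [-])
[6] deliver 0→2 → N2(foll t1 [-])
[7] deliver 2→0 → ∅
[8] deliver 1→4 → ∅
[9] deliver 4→0 → ∅
[10] timeout(1) → N1(cand t2 [-])
[11] propose(2,'p') → ∅
[12] deliver 2→3 → ∅
[13] deliver 3→2 → ∅
[14] deliver 2→0 → ∅
[15] deliver 0→2 → ∅
[16] deliver 0→4 → ∅
[17] timeout(2) → N2(cand t2 [-])
[18] propose(0,'s') → N0(lead t1 [s])
[19] deliver 0→1 → ∅
[20] deliver 3→4 → ∅

empty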